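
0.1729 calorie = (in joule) 0.7234. Check: 1 calorie = 4.184 J, so 0.1729 calorie = 0.1729 * 4.184 = 0.7234136 J. 0.7234136 J = 0.7234136 joule ≈ 0.7234 joule (4 s.f.).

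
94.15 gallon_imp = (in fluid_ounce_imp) 1.506e+04. Check: 1 gallon_imp = 0.00454609 m^3, so 94.15 gallon_imp = 94.15 * 0.00454609 = 0.42801437 m^3. 1 fluid_ounce_imp = 2.8413063e-05 m^3, so 0.42801437 m^3 = 0.42801437 / 2.8413063e-05 = 15064 fluid_ounce_imp ≈ 1.506e+04 fluid_ounce_imp (4 s.f.).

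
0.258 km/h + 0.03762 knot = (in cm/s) 1 km/h = 0.27777778 m/s, so 0.258 km/h = 0.258 * 0.27777778 = 0.071666667 m/s. 1 knot = 0.51444444 m/s, so 0.03762 knot = 0.03762 * 0.51444444 = 0.0193534 m/s. Sum: 0.071666667 + 0.0193534 = 0.091020067 m/s. 1 cm/s = 0.01 m/s, so 0.091020067 m/s = 0.091020067 / 0.01 = 9.1020067 cm/s ≈ 9.102 cm/s (4 s.f.). Final answer: 9.102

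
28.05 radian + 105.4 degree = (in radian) 29.89. Check: 28.05 radian = 28.05 rad. 1 degree = 0.017453293 rad, so 105.4 degree = 105.4 * 0.017453293 = 1.839577 rad. Sum: 28.05 + 1.839577 = 29.889577 rad. 29.889577 rad = 29.889577 radian ≈ 29.89 radian (4 s.f.).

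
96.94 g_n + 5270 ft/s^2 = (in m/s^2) 1 g_n = 9.80665 m/s^2, so 96.94 g_n = 96.94 * 9.80665 = 950.65665 m/s^2. 1 ft/s^2 = 0.3048 m/s^2, so 5270 ft/s^2 = 5270 * 0.3048 = 1606.296 m/s^2. Sum: 950.65665 + 1606.296 = 2556.9527 m/s^2. Result: 2556.9527 m/s^2 ≈ 2557 m/s^2 (4 s.f.). Final answer: 2557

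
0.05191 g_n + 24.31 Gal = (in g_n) 1 g_n = 9.80665 m/s^2, so 0.05191 g_n = 0.05191 * 9.80665 = 0.5090632 m/s^2. 1 Gal = 0.01 m/s^2, so 24.31 Gal = 24.31 * 0.01 = 0.2431 m/s^2. Sum: 0.5090632 + 0.2431 = 0.7521632 m/s^2. 1 g_n = 9.80665 m/s^2, so 0.7521632 m/s^2 = 0.7521632 / 9.80665 = 0.076699301 g_n ≈ 0.0767 g_n (4 s.f.). Final answer: 0.0767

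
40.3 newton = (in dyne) 4.03e+06. Check: 40.3 newton = 40.3 N. 1 dyne = 1e-05 N, so 40.3 N = 40.3 / 1e-05 = 4030000 dyne ≈ 4.03e+06 dyne (4 s.f.).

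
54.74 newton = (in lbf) 12.31. Check: 54.74 newton = 54.74 N. 1 lbf = 4.4482216 N, so 54.74 N = 54.74 / 4.4482216 = 12.306042 lbf ≈ 12.31 lbf (4 s.f.).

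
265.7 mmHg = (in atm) 0.3496. Check: 1 mmHg = 133.32237 Pa, so 265.7 mmHg = 265.7 * 133.32237 = 35423.753 Pa. 1 atm = 101325 Pa, so 35423.753 Pa = 35423.753 / 101325 = 0.34960526 atm ≈ 0.3496 atm (4 s.f.).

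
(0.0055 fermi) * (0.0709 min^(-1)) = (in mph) 1.454e-20. Check: 1 fermi = 1e-15 m, so 0.0055 fermi = 0.0055 * 1e-15 = 5.5e-18 m. 1 min^(-1) = 0.016666667 Hz, so 0.0709 min^(-1) = 0.0709 * 0.016666667 = 0.0011816667 Hz. Combine: 5.5e-18 m * 0.0011816667 Hz = 6.4991667e-21 m/s. 1 mph = 0.44704 m/s, so 6.4991667e-21 m/s = 6.4991667e-21 / 0.44704 = 1.4538222e-20 mph ≈ 1.454e-20 mph (4 s.f.).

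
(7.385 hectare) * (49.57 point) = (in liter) 1.291e+06. Check: 1 hectare = 10000 m^2, so 7.385 hectare = 7.385 * 10000 = 73850 m^2. 1 point = 0.00035277778 m, so 49.57 point = 49.57 * 0.00035277778 = 0.017487194 m. Combine: 73850 m^2 * 0.017487194 m = 1291.4293 m^3. 1 liter = 0.001 m^3, so 1291.4293 m^3 = 1291.4293 / 0.001 = 1291429.3 liter ≈ 1.291e+06 liter (4 s.f.).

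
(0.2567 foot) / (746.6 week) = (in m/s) 1 foot = 0.3048 m, so 0.2567 foot = 0.2567 * 0.3048 = 0.07824216 m. 1 week = 604800 s, so 746.6 week = 746.6 * 604800 = 4.5154368e+08 s. Combine: 0.07824216 m / 4.5154368e+08 s = 1.7327706e-10 m/s. Result: 1.7327706e-10 m/s ≈ 1.733e-10 m/s (4 s.f.). Final answer: 1.733e-10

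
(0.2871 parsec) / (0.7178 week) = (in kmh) 1 parsec = 3.0856776e+16 m, so 0.2871 parsec = 0.2871 * 3.0856776e+16 = 8.8589803e+15 m. 1 week = 604800 s, so 0.7178 week = 0.7178 * 604800 = 434125.44 s. Combine: 8.8589803e+15 m / 434125.44 s = 2.0406499e+10 m/s. 1 kmh = 0.27777778 m/s, so 2.0406499e+10 m/s = 2.0406499e+10 / 0.27777778 = 7.3463396e+10 kmh ≈ 7.346e+10 kmh (4 s.f.). Final answer: 7.346e+10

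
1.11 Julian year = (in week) 57.92. Check: 1 Julian year = 31557600 s, so 1.11 Julian year = 1.11 * 31557600 = 35028936 s. 1 week = 604800 s, so 35028936 s = 35028936 / 604800 = 57.918214 week ≈ 57.92 week (4 s.f.).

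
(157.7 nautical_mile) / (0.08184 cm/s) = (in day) 1 nautical_mile = 1852 m, so 157.7 nautical_mile = 157.7 * 1852 = 292060.4 m. 1 cm/s = 0.01 m/s, so 0.08184 cm/s = 0.08184 * 0.01 = 0.0008184 m/s. Combine: 292060.4 m / 0.0008184 m/s = 3.5686755e+08 s. 1 day = 86400 s, so 3.5686755e+08 s = 3.5686755e+08 / 86400 = 4130.4114 day ≈ 4130 day (4 s.f.). Final answer: 4130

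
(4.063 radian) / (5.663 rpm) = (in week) 1.133e-05. Check: 4.063 radian = 4.063 rad. 1 rpm = 0.10471976 rad/s, so 5.663 rpm = 5.663 * 0.10471976 = 0.59302797 rad/s. Combine: 4.063 rad / 0.59302797 rad/s = 6.8512788 s. 1 week = 604800 s, so 6.8512788 s = 6.8512788 / 604800 = 1.1328173e-05 week ≈ 1.133e-05 week (4 s.f.).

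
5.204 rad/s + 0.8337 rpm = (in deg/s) 303.2. Check: 5.204 rad/s is already in rad/s. 1 rpm = 0.10471976 rad/s, so 0.8337 rpm = 0.8337 * 0.10471976 = 0.08730486 rad/s. Sum: 5.204 + 0.08730486 = 5.2913049 rad/s. 1 deg/s = 0.017453293 rad/s, so 5.2913049 rad/s = 5.2913049 / 0.017453293 = 303.16944 deg/s ≈ 303.2 deg/s (4 s.f.).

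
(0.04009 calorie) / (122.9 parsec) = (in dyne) 1 calorie = 4.184 J, so 0.04009 calorie = 0.04009 * 4.184 = 0.16773656 J. 1 parsec = 3.0856776e+16 m, so 122.9 parsec = 122.9 * 3.0856776e+16 = 3.7922977e+18 m. Combine: 0.16773656 J / 3.7922977e+18 m = 4.4230852e-20 N. 1 dyne = 1e-05 N, so 4.4230852e-20 N = 4.4230852e-20 / 1e-05 = 4.4230852e-15 dyne ≈ 4.423e-15 dyne (4 s.f.). Final answer: 4.423e-15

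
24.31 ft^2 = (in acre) 0.0005581. Check: 1 ft^2 = 0.09290304 m^2, so 24.31 ft^2 = 24.31 * 0.09290304 = 2.2584729 m^2. 1 acre = 4046.8564 m^2, so 2.2584729 m^2 = 2.2584729 / 4046.8564 = 0.00055808081 acre ≈ 0.0005581 acre (4 s.f.).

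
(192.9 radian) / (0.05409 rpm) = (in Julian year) 0.001079. Check: 192.9 radian = 192.9 rad. 1 rpm = 0.10471976 rad/s, so 0.05409 rpm = 0.05409 * 0.10471976 = 0.0056642916 rad/s. Combine: 192.9 rad / 0.0056642916 rad/s = 34055.45 s. 1 Julian year = 31557600 s, so 34055.45 s = 34055.45 / 31557600 = 0.0010791521 Julian year ≈ 0.001079 Julian year (4 s.f.).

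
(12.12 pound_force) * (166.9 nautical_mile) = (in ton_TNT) 0.003983. Check: 1 pound_force = 4.4482216 N, so 12.12 pound_force = 12.12 * 4.4482216 = 53.912446 N. 1 nautical_mile = 1852 m, so 166.9 nautical_mile = 166.9 * 1852 = 309098.8 m. Combine: 53.912446 N * 309098.8 m = 16664272 J. 1 ton_TNT = 4.184e+09 J, so 16664272 J = 16664272 / 4.184e+09 = 0.0039828567 ton_TNT ≈ 0.003983 ton_TNT (4 s.f.).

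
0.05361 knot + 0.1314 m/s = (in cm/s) 15.9. Check: 1 knot = 0.51444444 m/s, so 0.05361 knot = 0.05361 * 0.51444444 = 0.027579367 m/s. 0.1314 m/s is already in m/s. Sum: 0.027579367 + 0.1314 = 0.15897937 m/s. 1 cm/s = 0.01 m/s, so 0.15897937 m/s = 0.15897937 / 0.01 = 15.897937 cm/s ≈ 15.9 cm/s (4 s.f.).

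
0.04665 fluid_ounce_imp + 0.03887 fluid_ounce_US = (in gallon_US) 1 fluid_ounce_imp = 2.8413063e-05 m^3, so 0.04665 fluid_ounce_imp = 0.04665 * 2.8413063e-05 = 1.3254694e-06 m^3. 1 fluid_ounce_US = 2.957353e-05 m^3, so 0.03887 fluid_ounce_US = 0.03887 * 2.957353e-05 = 1.1495231e-06 m^3. Sum: 1.3254694e-06 + 1.1495231e-06 = 2.4749925e-06 m^3. 1 gallon_US = 0.0037854118 m^3, so 2.4749925e-06 m^3 = 2.4749925e-06 / 0.0037854118 = 0.00065382384 gallon_US ≈ 0.0006538 gallon_US (4 s.f.). Final answer: 0.0006538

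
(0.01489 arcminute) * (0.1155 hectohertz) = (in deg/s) 0.002866. Check: 1 arcminute = 0.00029088821 rad, so 0.01489 arcminute = 0.01489 * 0.00029088821 = 4.3313254e-06 rad. 1 hectohertz = 100 Hz, so 0.1155 hectohertz = 0.1155 * 100 = 11.55 Hz. Combine: 4.3313254e-06 rad * 11.55 Hz = 5.0026809e-05 rad/s. 1 deg/s = 0.017453293 rad/s, so 5.0026809e-05 rad/s = 5.0026809e-05 / 0.017453293 = 0.002866325 deg/s ≈ 0.002866 deg/s (4 s.f.).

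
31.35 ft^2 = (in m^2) 2.913. Check: 1 ft^2 = 0.09290304 m^2, so 31.35 ft^2 = 31.35 * 0.09290304 = 2.9125103 m^2. Result: 2.9125103 m^2 ≈ 2.913 m^2 (4 s.f.).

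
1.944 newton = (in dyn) 1.944e+05. Check: 1.944 newton = 1.944 N. 1 dyn = 1e-05 N, so 1.944 N = 1.944 / 1e-05 = 194400 dyn ≈ 1.944e+05 dyn (4 s.f.).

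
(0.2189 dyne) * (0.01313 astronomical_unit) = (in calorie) 1 dyne = 1e-05 N, so 0.2189 dyne = 0.2189 * 1e-05 = 2.189e-06 N. 1 astronomical_unit = 1.4959787e+11 m, so 0.01313 astronomical_unit = 0.01313 * 1.4959787e+11 = 1.96422e+09 m. Combine: 2.189e-06 N * 1.96422e+09 m = 4299.6777 J. 1 calorie = 4.184 J, so 4299.6777 J = 4299.6777 / 4.184 = 1027.6476 calorie ≈ 1028 calorie (4 s.f.). Final answer: 1028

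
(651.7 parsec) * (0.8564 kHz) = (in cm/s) 1 parsec = 3.0856776e+16 m, so 651.7 parsec = 651.7 * 3.0856776e+16 = 2.0109361e+19 m. 1 kHz = 1000 Hz, so 0.8564 kHz = 0.8564 * 1000 = 856.4 Hz. Combine: 2.0109361e+19 m * 856.4 Hz = 1.7221657e+22 m/s. 1 cm/s = 0.01 m/s, so 1.7221657e+22 m/s = 1.7221657e+22 / 0.01 = 1.7221657e+24 cm/s ≈ 1.722e+24 cm/s (4 s.f.). Final answer: 1.722e+24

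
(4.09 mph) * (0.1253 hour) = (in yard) 902. Check: 1 mph = 0.44704 m/s, so 4.09 mph = 4.09 * 0.44704 = 1.8283936 m/s. 1 hour = 3600 s, so 0.1253 hour = 0.1253 * 3600 = 451.08 s. Combine: 1.8283936 m/s * 451.08 s = 824.75179 m. 1 yard = 0.9144 m, so 824.75179 m = 824.75179 / 0.9144 = 901.95952 yard ≈ 902 yard (4 s.f.).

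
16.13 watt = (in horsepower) 0.02163. Check: 16.13 watt = 16.13 W. 1 horsepower = 745.69987 W, so 16.13 W = 16.13 / 745.69987 = 0.021630686 horsepower ≈ 0.02163 horsepower (4 s.f.).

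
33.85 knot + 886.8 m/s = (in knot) 1 knot = 0.51444444 m/s, so 33.85 knot = 33.85 * 0.51444444 = 17.413944 m/s. 886.8 m/s is already in m/s. Sum: 17.413944 + 886.8 = 904.21394 m/s. 1 knot = 0.51444444 m/s, so 904.21394 m/s = 904.21394 / 0.51444444 = 1757.6513 knot ≈ 1758 knot (4 s.f.). Final answer: 1758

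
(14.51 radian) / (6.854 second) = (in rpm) 14.51 radian = 14.51 rad. 6.854 second = 6.854 s. Combine: 14.51 rad / 6.854 s = 2.117012 rad/s. 1 rpm = 0.10471976 rad/s, so 2.117012 rad/s = 2.117012 / 0.10471976 = 20.215975 rpm ≈ 20.22 rpm (4 s.f.). Final answer: 20.22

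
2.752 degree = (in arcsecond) 9907. Check: 1 degree = 0.017453293 rad, so 2.752 degree = 2.752 * 0.017453293 = 0.048031461 rad. 1 arcsecond = 4.8481368e-06 rad, so 0.048031461 rad = 0.048031461 / 4.8481368e-06 = 9907.2 arcsecond ≈ 9907 arcsecond (4 s.f.).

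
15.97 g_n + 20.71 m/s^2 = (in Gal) 1.773e+04. Check: 1 g_n = 9.80665 m/s^2, so 15.97 g_n = 15.97 * 9.80665 = 156.6122 m/s^2. 20.71 m/s^2 is already in m/s^2. Sum: 156.6122 + 20.71 = 177.3222 m/s^2. 1 Gal = 0.01 m/s^2, so 177.3222 m/s^2 = 177.3222 / 0.01 = 17732.22 Gal ≈ 1.773e+04 Gal (4 s.f.).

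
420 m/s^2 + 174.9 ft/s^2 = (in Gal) 4.733e+04. Check: 420 m/s^2 is already in m/s^2. 1 ft/s^2 = 0.3048 m/s^2, so 174.9 ft/s^2 = 174.9 * 0.3048 = 53.30952 m/s^2. Sum: 420 + 53.30952 = 473.30952 m/s^2. 1 Gal = 0.01 m/s^2, so 473.30952 m/s^2 = 473.30952 / 0.01 = 47330.952 Gal ≈ 4.733e+04 Gal (4 s.f.).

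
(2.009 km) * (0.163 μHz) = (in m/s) 1 km = 1000 m, so 2.009 km = 2.009 * 1000 = 2009 m. 1 μHz = 1e-06 Hz, so 0.163 μHz = 0.163 * 1e-06 = 1.63e-07 Hz. Combine: 2009 m * 1.63e-07 Hz = 0.000327467 m/s. Result: 0.000327467 m/s ≈ 0.0003275 m/s (4 s.f.). Final answer: 0.0003275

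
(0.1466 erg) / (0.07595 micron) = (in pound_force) 1 erg = 1e-07 J, so 0.1466 erg = 0.1466 * 1e-07 = 1.466e-08 J. 1 micron = 1e-06 m, so 0.07595 micron = 0.07595 * 1e-06 = 7.595e-08 m. Combine: 1.466e-08 J / 7.595e-08 m = 0.19302172 N. 1 pound_force = 4.4482216 N, so 0.19302172 N = 0.19302172 / 4.4482216 = 0.04339301 pound_force ≈ 0.04339 pound_force (4 s.f.). Final answer: 0.04339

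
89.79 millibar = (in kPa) 8.979. Check: 1 millibar = 100 Pa, so 89.79 millibar = 89.79 * 100 = 8979 Pa. 1 kPa = 1000 Pa, so 8979 Pa = 8979 / 1000 = 8.979 kPa.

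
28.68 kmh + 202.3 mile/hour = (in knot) 191.3. Check: 1 kmh = 0.27777778 m/s, so 28.68 kmh = 28.68 * 0.27777778 = 7.9666667 m/s. 1 mile/hour = 0.44704 m/s, so 202.3 mile/hour = 202.3 * 0.44704 = 90.436192 m/s. Sum: 7.9666667 + 90.436192 = 98.402859 m/s. 1 knot = 0.51444444 m/s, so 98.402859 m/s = 98.402859 / 0.51444444 = 191.27985 knot ≈ 191.3 knot (4 s.f.).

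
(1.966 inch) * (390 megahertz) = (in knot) 1 inch = 0.0254 m, so 1.966 inch = 1.966 * 0.0254 = 0.0499364 m. 1 megahertz = 1000000 Hz, so 390 megahertz = 390 * 1000000 = 3.9e+08 Hz. Combine: 0.0499364 m * 3.9e+08 Hz = 19475196 m/s. 1 knot = 0.51444444 m/s, so 19475196 m/s = 19475196 / 0.51444444 = 37856752 knot ≈ 3.786e+07 knot (4 s.f.). Final answer: 3.786e+07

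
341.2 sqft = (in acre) 1 sqft = 0.09290304 m^2, so 341.2 sqft = 341.2 * 0.09290304 = 31.698517 m^2. 1 acre = 4046.8564 m^2, so 31.698517 m^2 = 31.698517 / 4046.8564 = 0.0078328742 acre ≈ 0.007833 acre (4 s.f.). Final answer: 0.007833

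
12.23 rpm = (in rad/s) 1.281. Check: 1 rpm = 0.10471976 rad/s, so 12.23 rpm = 12.23 * 0.10471976 = 1.2807226 rad/s. Result: 1.2807226 rad/s ≈ 1.281 rad/s (4 s.f.).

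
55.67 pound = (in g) 2.525e+04. Check: 1 pound = 0.45359237 kg, so 55.67 pound = 55.67 * 0.45359237 = 25.251487 kg. 1 g = 0.001 kg, so 25.251487 kg = 25.251487 / 0.001 = 25251.487 g ≈ 2.525e+04 g (4 s.f.).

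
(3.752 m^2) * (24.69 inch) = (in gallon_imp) 3.752 m^2 is already in m^2. 1 inch = 0.0254 m, so 24.69 inch = 24.69 * 0.0254 = 0.627126 m. Combine: 3.752 m^2 * 0.627126 m = 2.3529768 m^3. 1 gallon_imp = 0.00454609 m^3, so 2.3529768 m^3 = 2.3529768 / 0.00454609 = 517.58253 gallon_imp ≈ 517.6 gallon_imp (4 s.f.). Final answer: 517.6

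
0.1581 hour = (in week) 0.0009411. Check: 1 hour = 3600 s, so 0.1581 hour = 0.1581 * 3600 = 569.16 s. 1 week = 604800 s, so 569.16 s = 569.16 / 604800 = 0.00094107143 week ≈ 0.0009411 week (4 s.f.).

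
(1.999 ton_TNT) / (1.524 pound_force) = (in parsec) 1 ton_TNT = 4.184e+09 J, so 1.999 ton_TNT = 1.999 * 4.184e+09 = 8.363816e+09 J. 1 pound_force = 4.4482216 N, so 1.524 pound_force = 1.524 * 4.4482216 = 6.7790897 N. Combine: 8.363816e+09 J / 6.7790897 N = 1.2337668e+09 m. 1 parsec = 3.0856776e+16 m, so 1.2337668e+09 m = 1.2337668e+09 / 3.0856776e+16 = 3.998366e-08 parsec ≈ 3.998e-08 parsec (4 s.f.). Final answer: 3.998e-08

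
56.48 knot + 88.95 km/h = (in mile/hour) 1 knot = 0.51444444 m/s, so 56.48 knot = 56.48 * 0.51444444 = 29.055822 m/s. 1 km/h = 0.27777778 m/s, so 88.95 km/h = 88.95 * 0.27777778 = 24.708333 m/s. Sum: 29.055822 + 24.708333 = 53.764156 m/s. 1 mile/hour = 0.44704 m/s, so 53.764156 m/s = 53.764156 / 0.44704 = 120.26699 mile/hour ≈ 120.3 mile/hour (4 s.f.). Final answer: 120.3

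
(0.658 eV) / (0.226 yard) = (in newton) 5.101e-19. Check: 1 eV = 1.6021766e-19 J, so 0.658 eV = 0.658 * 1.6021766e-19 = 1.0542322e-19 J. 1 yard = 0.9144 m, so 0.226 yard = 0.226 * 0.9144 = 0.2066544 m. Combine: 1.0542322e-19 J / 0.2066544 m = 5.1014265e-19 N. 5.1014265e-19 N = 5.1014265e-19 newton ≈ 5.101e-19 newton (4 s.f.).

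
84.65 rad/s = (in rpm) 1 rpm = 0.10471976 rad/s, so 84.65 rad/s = 84.65 / 0.10471976 = 808.34796 rpm ≈ 808.3 rpm (4 s.f.). Final answer: 808.3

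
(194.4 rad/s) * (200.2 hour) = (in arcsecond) 194.4 rad/s is already in rad/s. 1 hour = 3600 s, so 200.2 hour = 200.2 * 3600 = 720720 s. Combine: 194.4 rad/s * 720720 s = 1.4010797e+08 rad. 1 arcsecond = 4.8481368e-06 rad, so 1.4010797e+08 rad = 1.4010797e+08 / 4.8481368e-06 = 2.8899343e+13 arcsecond ≈ 2.89e+13 arcsecond (4 s.f.). Final answer: 2.89e+13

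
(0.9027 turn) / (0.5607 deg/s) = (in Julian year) 1 turn = 6.2831853 rad, so 0.9027 turn = 0.9027 * 6.2831853 = 5.6718314 rad. 1 deg/s = 0.017453293 rad/s, so 0.5607 deg/s = 0.5607 * 0.017453293 = 0.0097860611 rad/s. Combine: 5.6718314 rad / 0.0097860611 rad/s = 579.58266 s. 1 Julian year = 31557600 s, so 579.58266 s = 579.58266 / 31557600 = 1.8365866e-05 Julian year ≈ 1.837e-05 Julian year (4 s.f.). Final answer: 1.837e-05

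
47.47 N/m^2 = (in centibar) 47.47 N/m^2 = 47.47 Pa. 1 centibar = 1000 Pa, so 47.47 Pa = 47.47 / 1000 = 0.04747 centibar. Final answer: 0.04747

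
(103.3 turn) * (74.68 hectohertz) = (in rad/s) 1 turn = 6.2831853 rad, so 103.3 turn = 103.3 * 6.2831853 = 649.05304 rad. 1 hectohertz = 100 Hz, so 74.68 hectohertz = 74.68 * 100 = 7468 Hz. Combine: 649.05304 rad * 7468 Hz = 4847128.1 rad/s. Result: 4847128.1 rad/s ≈ 4.847e+06 rad/s (4 s.f.). Final answer: 4.847e+06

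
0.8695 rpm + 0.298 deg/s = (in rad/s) 0.09625. Check: 1 rpm = 0.10471976 rad/s, so 0.8695 rpm = 0.8695 * 0.10471976 = 0.091053827 rad/s. 1 deg/s = 0.017453293 rad/s, so 0.298 deg/s = 0.298 * 0.017453293 = 0.0052010812 rad/s. Sum: 0.091053827 + 0.0052010812 = 0.096254908 rad/s. Result: 0.096254908 rad/s ≈ 0.09625 rad/s (4 s.f.).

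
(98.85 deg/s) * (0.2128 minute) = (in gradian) 1 deg/s = 0.017453293 rad/s, so 98.85 deg/s = 98.85 * 0.017453293 = 1.725258 rad/s. 1 minute = 60 s, so 0.2128 minute = 0.2128 * 60 = 12.768 s. Combine: 1.725258 rad/s * 12.768 s = 22.028094 rad. 1 gradian = 0.015707963 rad, so 22.028094 rad = 22.028094 / 0.015707963 = 1402.352 gradian ≈ 1402 gradian (4 s.f.). Final answer: 1402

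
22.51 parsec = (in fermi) 1 parsec = 3.0856776e+16 m, so 22.51 parsec = 22.51 * 3.0856776e+16 = 6.9458602e+17 m. 1 fermi = 1e-15 m, so 6.9458602e+17 m = 6.9458602e+17 / 1e-15 = 6.9458602e+32 fermi ≈ 6.946e+32 fermi (4 s.f.). Final answer: 6.946e+32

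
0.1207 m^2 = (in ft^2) 1 ft^2 = 0.09290304 m^2, so 0.1207 m^2 = 0.1207 / 0.09290304 = 1.299204 ft^2 ≈ 1.299 ft^2 (4 s.f.). Final answer: 1.299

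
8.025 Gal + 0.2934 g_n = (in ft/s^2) 9.703. Check: 1 Gal = 0.01 m/s^2, so 8.025 Gal = 8.025 * 0.01 = 0.08025 m/s^2. 1 g_n = 9.80665 m/s^2, so 0.2934 g_n = 0.2934 * 9.80665 = 2.8772711 m/s^2. Sum: 0.08025 + 2.8772711 = 2.9575211 m/s^2. 1 ft/s^2 = 0.3048 m/s^2, so 2.9575211 m/s^2 = 2.9575211 / 0.3048 = 9.7031532 ft/s^2 ≈ 9.703 ft/s^2 (4 s.f.).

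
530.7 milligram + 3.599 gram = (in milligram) 1 milligram = 1e-06 kg, so 530.7 milligram = 530.7 * 1e-06 = 0.0005307 kg. 1 gram = 0.001 kg, so 3.599 gram = 3.599 * 0.001 = 0.003599 kg. Sum: 0.0005307 + 0.003599 = 0.0041297 kg. 1 milligram = 1e-06 kg, so 0.0041297 kg = 0.0041297 / 1e-06 = 4129.7 milligram ≈ 4130 milligram (4 s.f.). Final answer: 4130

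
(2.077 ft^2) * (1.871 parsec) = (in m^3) 1 ft^2 = 0.09290304 m^2, so 2.077 ft^2 = 2.077 * 0.09290304 = 0.19295961 m^2. 1 parsec = 3.0856776e+16 m, so 1.871 parsec = 1.871 * 3.0856776e+16 = 5.7733028e+16 m. Combine: 0.19295961 m^2 * 5.7733028e+16 m = 1.1140143e+16 m^3. Result: 1.1140143e+16 m^3 ≈ 1.114e+16 m^3 (4 s.f.). Final answer: 1.114e+16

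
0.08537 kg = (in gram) 85.37. Check: 1 gram = 0.001 kg, so 0.08537 kg = 0.08537 / 0.001 = 85.37 gram.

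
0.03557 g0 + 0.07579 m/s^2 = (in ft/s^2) 1.393. Check: 1 g0 = 9.80665 m/s^2, so 0.03557 g0 = 0.03557 * 9.80665 = 0.34882254 m/s^2. 0.07579 m/s^2 is already in m/s^2. Sum: 0.34882254 + 0.07579 = 0.42461254 m/s^2. 1 ft/s^2 = 0.3048 m/s^2, so 0.42461254 m/s^2 = 0.42461254 / 0.3048 = 1.3930858 ft/s^2 ≈ 1.393 ft/s^2 (4 s.f.).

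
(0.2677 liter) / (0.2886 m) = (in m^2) 0.0009276. Check: 1 liter = 0.001 m^3, so 0.2677 liter = 0.2677 * 0.001 = 0.0002677 m^3. 0.2886 m is already in m. Combine: 0.0002677 m^3 / 0.2886 m = 0.00092758143 m^2. Result: 0.00092758143 m^2 ≈ 0.0009276 m^2 (4 s.f.).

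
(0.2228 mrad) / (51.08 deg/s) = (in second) 0.0002499. Check: 1 mrad = 0.001 rad, so 0.2228 mrad = 0.2228 * 0.001 = 0.0002228 rad. 1 deg/s = 0.017453293 rad/s, so 51.08 deg/s = 51.08 * 0.017453293 = 0.89151418 rad/s. Combine: 0.0002228 rad / 0.89151418 rad/s = 0.0002499119 s. 0.0002499119 s = 0.0002499119 second ≈ 0.0002499 second (4 s.f.).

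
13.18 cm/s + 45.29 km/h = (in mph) 28.44. Check: 1 cm/s = 0.01 m/s, so 13.18 cm/s = 13.18 * 0.01 = 0.1318 m/s. 1 km/h = 0.27777778 m/s, so 45.29 km/h = 45.29 * 0.27777778 = 12.580556 m/s. Sum: 0.1318 + 12.580556 = 12.712356 m/s. 1 mph = 0.44704 m/s, so 12.712356 m/s = 12.712356 / 0.44704 = 28.436729 mph ≈ 28.44 mph (4 s.f.).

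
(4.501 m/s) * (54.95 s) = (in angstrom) 2.473e+12. Check: 4.501 m/s is already in m/s. 54.95 s is already in s. Combine: 4.501 m/s * 54.95 s = 247.32995 m. 1 angstrom = 1e-10 m, so 247.32995 m = 247.32995 / 1e-10 = 2.4732995e+12 angstrom ≈ 2.473e+12 angstrom (4 s.f.).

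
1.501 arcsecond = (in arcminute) 1 arcsecond = 4.8481368e-06 rad, so 1.501 arcsecond = 1.501 * 4.8481368e-06 = 7.2770534e-06 rad. 1 arcminute = 0.00029088821 rad, so 7.2770534e-06 rad = 7.2770534e-06 / 0.00029088821 = 0.025016667 arcminute ≈ 0.02502 arcminute (4 s.f.). Final answer: 0.02502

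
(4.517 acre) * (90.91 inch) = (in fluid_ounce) 1.427e+09. Check: 1 acre = 4046.8564 m^2, so 4.517 acre = 4.517 * 4046.8564 = 18279.65 m^2. 1 inch = 0.0254 m, so 90.91 inch = 90.91 * 0.0254 = 2.309114 m. Combine: 18279.65 m^2 * 2.309114 m = 42209.797 m^3. 1 fluid_ounce = 2.957353e-05 m^3, so 42209.797 m^3 = 42209.797 / 2.957353e-05 = 1.427283e+09 fluid_ounce ≈ 1.427e+09 fluid_ounce (4 s.f.).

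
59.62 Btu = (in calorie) 1 Btu = 1055.0559 J, so 59.62 Btu = 59.62 * 1055.0559 = 62902.43 J. 1 calorie = 4.184 J, so 62902.43 J = 62902.43 / 4.184 = 15034.042 calorie ≈ 1.503e+04 calorie (4 s.f.). Final answer: 1.503e+04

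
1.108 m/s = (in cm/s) 1 cm/s = 0.01 m/s, so 1.108 m/s = 1.108 / 0.01 = 110.8 cm/s. Final answer: 110.8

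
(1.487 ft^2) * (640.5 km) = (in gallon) 2.337e+07. Check: 1 ft^2 = 0.09290304 m^2, so 1.487 ft^2 = 1.487 * 0.09290304 = 0.13814682 m^2. 1 km = 1000 m, so 640.5 km = 640.5 * 1000 = 640500 m. Combine: 0.13814682 m^2 * 640500 m = 88483.039 m^3. 1 gallon = 0.0037854118 m^3, so 88483.039 m^3 = 88483.039 / 0.0037854118 = 23374746 gallon ≈ 2.337e+07 gallon (4 s.f.).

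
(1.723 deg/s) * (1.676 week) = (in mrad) 1 deg/s = 0.017453293 rad/s, so 1.723 deg/s = 1.723 * 0.017453293 = 0.030072023 rad/s. 1 week = 604800 s, so 1.676 week = 1.676 * 604800 = 1013644.8 s. Combine: 0.030072023 rad/s * 1013644.8 s = 30482.35 rad. 1 mrad = 0.001 rad, so 30482.35 rad = 30482.35 / 0.001 = 30482350 mrad ≈ 3.048e+07 mrad (4 s.f.). Final answer: 3.048e+07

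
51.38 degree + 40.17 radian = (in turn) 6.536. Check: 1 degree = 0.017453293 rad, so 51.38 degree = 51.38 * 0.017453293 = 0.89675017 rad. 40.17 radian = 40.17 rad. Sum: 0.89675017 + 40.17 = 41.06675 rad. 1 turn = 6.2831853 rad, so 41.06675 rad = 41.06675 / 6.2831853 = 6.5359763 turn ≈ 6.536 turn (4 s.f.).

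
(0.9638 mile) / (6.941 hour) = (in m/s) 0.06207. Check: 1 mile = 1609.344 m, so 0.9638 mile = 0.9638 * 1609.344 = 1551.0857 m. 1 hour = 3600 s, so 6.941 hour = 6.941 * 3600 = 24987.6 s. Combine: 1551.0857 m / 24987.6 s = 0.062074219 m/s. Result: 0.062074219 m/s ≈ 0.06207 m/s (4 s.f.).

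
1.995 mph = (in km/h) 1 mph = 0.44704 m/s, so 1.995 mph = 1.995 * 0.44704 = 0.8918448 m/s. 1 km/h = 0.27777778 m/s, so 0.8918448 m/s = 0.8918448 / 0.27777778 = 3.2106413 km/h ≈ 3.211 km/h (4 s.f.). Final answer: 3.211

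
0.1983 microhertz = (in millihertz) 1 microhertz = 1e-06 Hz, so 0.1983 microhertz = 0.1983 * 1e-06 = 1.983e-07 Hz. 1 millihertz = 0.001 Hz, so 1.983e-07 Hz = 1.983e-07 / 0.001 = 0.0001983 millihertz. Final answer: 0.0001983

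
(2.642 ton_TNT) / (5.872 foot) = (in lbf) 1 ton_TNT = 4.184e+09 J, so 2.642 ton_TNT = 2.642 * 4.184e+09 = 1.1054128e+10 J. 1 foot = 0.3048 m, so 5.872 foot = 5.872 * 0.3048 = 1.7897856 m. Combine: 1.1054128e+10 J / 1.7897856 m = 6.1762303e+09 N. 1 lbf = 4.4482216 N, so 6.1762303e+09 N = 6.1762303e+09 / 4.4482216 = 1.3884718e+09 lbf ≈ 1.388e+09 lbf (4 s.f.). Final answer: 1.388e+09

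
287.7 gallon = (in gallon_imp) 239.6. Check: 1 gallon = 0.0037854118 m^3, so 287.7 gallon = 287.7 * 0.0037854118 = 1.089063 m^3. 1 gallon_imp = 0.00454609 m^3, so 1.089063 m^3 = 1.089063 / 0.00454609 = 239.56036 gallon_imp ≈ 239.6 gallon_imp (4 s.f.).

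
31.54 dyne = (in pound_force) 1 dyne = 1e-05 N, so 31.54 dyne = 31.54 * 1e-05 = 0.0003154 N. 1 pound_force = 4.4482216 N, so 0.0003154 N = 0.0003154 / 4.4482216 = 7.0904741e-05 pound_force ≈ 7.09e-05 pound_force (4 s.f.). Final answer: 7.09e-05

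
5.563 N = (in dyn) 5.563e+05. Check: 1 dyn = 1e-05 N, so 5.563 N = 5.563 / 1e-05 = 556300 dyn ≈ 5.563e+05 dyn (4 s.f.).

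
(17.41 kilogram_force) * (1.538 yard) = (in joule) 1 kilogram_force = 9.80665 N, so 17.41 kilogram_force = 17.41 * 9.80665 = 170.73378 N. 1 yard = 0.9144 m, so 1.538 yard = 1.538 * 0.9144 = 1.4063472 m. Combine: 170.73378 N * 1.4063472 m = 240.11097 J. 240.11097 J = 240.11097 joule ≈ 240.1 joule (4 s.f.). Final answer: 240.1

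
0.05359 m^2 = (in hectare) 5.359e-06. Check: 1 hectare = 10000 m^2, so 0.05359 m^2 = 0.05359 / 10000 = 5.359e-06 hectare.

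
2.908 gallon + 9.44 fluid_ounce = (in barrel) 0.07099. Check: 1 gallon = 0.0037854118 m^3, so 2.908 gallon = 2.908 * 0.0037854118 = 0.011007977 m^3. 1 fluid_ounce = 2.957353e-05 m^3, so 9.44 fluid_ounce = 9.44 * 2.957353e-05 = 0.00027917412 m^3. Sum: 0.011007977 + 0.00027917412 = 0.011287152 m^3. 1 barrel = 0.15898729 m^3, so 0.011287152 m^3 = 0.011287152 / 0.15898729 = 0.070994048 barrel ≈ 0.07099 barrel (4 s.f.).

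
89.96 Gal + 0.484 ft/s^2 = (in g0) 1 Gal = 0.01 m/s^2, so 89.96 Gal = 89.96 * 0.01 = 0.8996 m/s^2. 1 ft/s^2 = 0.3048 m/s^2, so 0.484 ft/s^2 = 0.484 * 0.3048 = 0.1475232 m/s^2. Sum: 0.8996 + 0.1475232 = 1.0471232 m/s^2. 1 g0 = 9.80665 m/s^2, so 1.0471232 m/s^2 = 1.0471232 / 9.80665 = 0.10677685 g0 ≈ 0.1068 g0 (4 s.f.). Final answer: 0.1068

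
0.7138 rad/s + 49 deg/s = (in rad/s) 0.7138 rad/s is already in rad/s. 1 deg/s = 0.017453293 rad/s, so 49 deg/s = 49 * 0.017453293 = 0.85521133 rad/s. Sum: 0.7138 + 0.85521133 = 1.5690113 rad/s. Result: 1.5690113 rad/s ≈ 1.569 rad/s (4 s.f.). Final answer: 1.569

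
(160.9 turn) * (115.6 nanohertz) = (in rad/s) 1 turn = 6.2831853 rad, so 160.9 turn = 160.9 * 6.2831853 = 1010.9645 rad. 1 nanohertz = 1e-09 Hz, so 115.6 nanohertz = 115.6 * 1e-09 = 1.156e-07 Hz. Combine: 1010.9645 rad * 1.156e-07 Hz = 0.0001168675 rad/s. Result: 0.0001168675 rad/s ≈ 0.0001169 rad/s (4 s.f.). Final answer: 0.0001169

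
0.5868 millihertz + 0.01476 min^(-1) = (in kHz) 8.328e-07. Check: 1 millihertz = 0.001 Hz, so 0.5868 millihertz = 0.5868 * 0.001 = 0.0005868 Hz. 1 min^(-1) = 0.016666667 Hz, so 0.01476 min^(-1) = 0.01476 * 0.016666667 = 0.000246 Hz. Sum: 0.0005868 + 0.000246 = 0.0008328 Hz. 1 kHz = 1000 Hz, so 0.0008328 Hz = 0.0008328 / 1000 = 8.328e-07 kHz.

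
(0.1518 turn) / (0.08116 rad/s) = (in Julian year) 3.724e-07. Check: 1 turn = 6.2831853 rad, so 0.1518 turn = 0.1518 * 6.2831853 = 0.95378753 rad. 0.08116 rad/s is already in rad/s. Combine: 0.95378753 rad / 0.08116 rad/s = 11.751941 s. 1 Julian year = 31557600 s, so 11.751941 s = 11.751941 / 31557600 = 3.7239654e-07 Julian year ≈ 3.724e-07 Julian year (4 s.f.).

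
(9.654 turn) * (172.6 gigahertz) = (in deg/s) 5.999e+14. Check: 1 turn = 6.2831853 rad, so 9.654 turn = 9.654 * 6.2831853 = 60.657871 rad. 1 gigahertz = 1e+09 Hz, so 172.6 gigahertz = 172.6 * 1e+09 = 1.726e+11 Hz. Combine: 60.657871 rad * 1.726e+11 Hz = 1.0469549e+13 rad/s. 1 deg/s = 0.017453293 rad/s, so 1.0469549e+13 rad/s = 1.0469549e+13 / 0.017453293 = 5.9986094e+14 deg/s ≈ 5.999e+14 deg/s (4 s.f.).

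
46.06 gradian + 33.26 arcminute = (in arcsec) 1 gradian = 0.015707963 rad, so 46.06 gradian = 46.06 * 0.015707963 = 0.72350879 rad. 1 arcminute = 0.00029088821 rad, so 33.26 arcminute = 33.26 * 0.00029088821 = 0.0096749418 rad. Sum: 0.72350879 + 0.0096749418 = 0.73318373 rad. 1 arcsec = 4.8481368e-06 rad, so 0.73318373 rad = 0.73318373 / 4.8481368e-06 = 151230 arcsec ≈ 1.512e+05 arcsec (4 s.f.). Final answer: 1.512e+05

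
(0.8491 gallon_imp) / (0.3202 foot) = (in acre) 9.773e-06. Check: 1 gallon_imp = 0.00454609 m^3, so 0.8491 gallon_imp = 0.8491 * 0.00454609 = 0.003860085 m^3. 1 foot = 0.3048 m, so 0.3202 foot = 0.3202 * 0.3048 = 0.09759696 m. Combine: 0.003860085 m^3 / 0.09759696 m = 0.039551283 m^2. 1 acre = 4046.8564 m^2, so 0.039551283 m^2 = 0.039551283 / 4046.8564 = 9.773335e-06 acre ≈ 9.773e-06 acre (4 s.f.).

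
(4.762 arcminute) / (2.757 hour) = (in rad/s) 1.396e-07. Check: 1 arcminute = 0.00029088821 rad, so 4.762 arcminute = 4.762 * 0.00029088821 = 0.0013852096 rad. 1 hour = 3600 s, so 2.757 hour = 2.757 * 3600 = 9925.2 s. Combine: 0.0013852096 rad / 9925.2 s = 1.3956491e-07 rad/s. Result: 1.3956491e-07 rad/s ≈ 1.396e-07 rad/s (4 s.f.).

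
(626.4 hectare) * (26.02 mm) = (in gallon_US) 1 hectare = 10000 m^2, so 626.4 hectare = 626.4 * 10000 = 6264000 m^2. 1 mm = 0.001 m, so 26.02 mm = 26.02 * 0.001 = 0.02602 m. Combine: 6264000 m^2 * 0.02602 m = 162989.28 m^3. 1 gallon_US = 0.0037854118 m^3, so 162989.28 m^3 = 162989.28 / 0.0037854118 = 43057213 gallon_US ≈ 4.306e+07 gallon_US (4 s.f.). Final answer: 4.306e+07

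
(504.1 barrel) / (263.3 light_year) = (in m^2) 3.217e-17. Check: 1 barrel = 0.15898729 m^3, so 504.1 barrel = 504.1 * 0.15898729 = 80.145495 m^3. 1 light_year = 9.4607305e+15 m, so 263.3 light_year = 263.3 * 9.4607305e+15 = 2.4910103e+18 m. Combine: 80.145495 m^3 / 2.4910103e+18 m = 3.2173891e-17 m^2. Result: 3.2173891e-17 m^2 ≈ 3.217e-17 m^2 (4 s.f.).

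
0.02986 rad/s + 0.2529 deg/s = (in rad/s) 0.02986 rad/s is already in rad/s. 1 deg/s = 0.017453293 rad/s, so 0.2529 deg/s = 0.2529 * 0.017453293 = 0.0044139377 rad/s. Sum: 0.02986 + 0.0044139377 = 0.034273938 rad/s. Result: 0.034273938 rad/s ≈ 0.03427 rad/s (4 s.f.). Final answer: 0.03427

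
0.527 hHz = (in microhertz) 1 hHz = 100 Hz, so 0.527 hHz = 0.527 * 100 = 52.7 Hz. 1 microhertz = 1e-06 Hz, so 52.7 Hz = 52.7 / 1e-06 = 52700000 microhertz ≈ 5.27e+07 microhertz (4 s.f.). Final answer: 5.27e+07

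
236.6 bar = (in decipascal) 1 bar = 100000 Pa, so 236.6 bar = 236.6 * 100000 = 23660000 Pa. 1 decipascal = 0.1 Pa, so 23660000 Pa = 23660000 / 0.1 = 2.366e+08 decipascal. Final answer: 2.366e+08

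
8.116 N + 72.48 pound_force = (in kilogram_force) 8.116 N is already in N. 1 pound_force = 4.4482216 N, so 72.48 pound_force = 72.48 * 4.4482216 = 322.4071 N. Sum: 8.116 + 322.4071 = 330.5231 N. 1 kilogram_force = 9.80665 N, so 330.5231 N = 330.5231 / 9.80665 = 33.703977 kilogram_force ≈ 33.7 kilogram_force (4 s.f.). Final answer: 33.7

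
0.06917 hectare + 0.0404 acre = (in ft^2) 9205. Check: 1 hectare = 10000 m^2, so 0.06917 hectare = 0.06917 * 10000 = 691.7 m^2. 1 acre = 4046.8564 m^2, so 0.0404 acre = 0.0404 * 4046.8564 = 163.493 m^2. Sum: 691.7 + 163.493 = 855.193 m^2. 1 ft^2 = 0.09290304 m^2, so 855.193 m^2 = 855.193 / 0.09290304 = 9205.2208 ft^2 ≈ 9205 ft^2 (4 s.f.).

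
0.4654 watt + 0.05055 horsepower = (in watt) 38.16. Check: 0.4654 watt = 0.4654 W. 1 horsepower = 745.69987 W, so 0.05055 horsepower = 0.05055 * 745.69987 = 37.695129 W. Sum: 0.4654 + 37.695129 = 38.160529 W. 38.160529 W = 38.160529 watt ≈ 38.16 watt (4 s.f.).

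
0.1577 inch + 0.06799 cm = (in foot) 0.01537. Check: 1 inch = 0.0254 m, so 0.1577 inch = 0.1577 * 0.0254 = 0.00400558 m. 1 cm = 0.01 m, so 0.06799 cm = 0.06799 * 0.01 = 0.0006799 m. Sum: 0.00400558 + 0.0006799 = 0.00468548 m. 1 foot = 0.3048 m, so 0.00468548 m = 0.00468548 / 0.3048 = 0.01537231 foot ≈ 0.01537 foot (4 s.f.).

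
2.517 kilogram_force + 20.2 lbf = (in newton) 1 kilogram_force = 9.80665 N, so 2.517 kilogram_force = 2.517 * 9.80665 = 24.683338 N. 1 lbf = 4.4482216 N, so 20.2 lbf = 20.2 * 4.4482216 = 89.854077 N. Sum: 24.683338 + 89.854077 = 114.53741 N. 114.53741 N = 114.53741 newton ≈ 114.5 newton (4 s.f.). Final answer: 114.5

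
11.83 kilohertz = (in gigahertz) 1 kilohertz = 1000 Hz, so 11.83 kilohertz = 11.83 * 1000 = 11830 Hz. 1 gigahertz = 1e+09 Hz, so 11830 Hz = 11830 / 1e+09 = 1.183e-05 gigahertz. Final answer: 1.183e-05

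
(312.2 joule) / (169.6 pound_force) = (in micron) 4.138e+05. Check: 312.2 joule = 312.2 J. 1 pound_force = 4.4482216 N, so 169.6 pound_force = 169.6 * 4.4482216 = 754.41839 N. Combine: 312.2 J / 754.41839 N = 0.41382873 m. 1 micron = 1e-06 m, so 0.41382873 m = 0.41382873 / 1e-06 = 413828.73 micron ≈ 4.138e+05 micron (4 s.f.).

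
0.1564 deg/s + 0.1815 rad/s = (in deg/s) 1 deg/s = 0.017453293 rad/s, so 0.1564 deg/s = 0.1564 * 0.017453293 = 0.002729695 rad/s. 0.1815 rad/s is already in rad/s. Sum: 0.002729695 + 0.1815 = 0.18422969 rad/s. 1 deg/s = 0.017453293 rad/s, so 0.18422969 rad/s = 0.18422969 / 0.017453293 = 10.555584 deg/s ≈ 10.56 deg/s (4 s.f.). Final answer: 10.56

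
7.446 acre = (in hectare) 1 acre = 4046.8564 m^2, so 7.446 acre = 7.446 * 4046.8564 = 30132.893 m^2. 1 hectare = 10000 m^2, so 30132.893 m^2 = 30132.893 / 10000 = 3.0132893 hectare ≈ 3.013 hectare (4 s.f.). Final answer: 3.013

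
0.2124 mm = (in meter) 0.0002124. Check: 1 mm = 0.001 m, so 0.2124 mm = 0.2124 * 0.001 = 0.0002124 m. 0.0002124 m = 0.0002124 meter.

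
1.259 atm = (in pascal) 1 atm = 101325 Pa, so 1.259 atm = 1.259 * 101325 = 127568.17 Pa. 127568.17 Pa = 127568.17 pascal ≈ 1.276e+05 pascal (4 s.f.). Final answer: 1.276e+05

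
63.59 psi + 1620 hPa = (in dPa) 6.004e+06. Check: 1 psi = 6894.7573 Pa, so 63.59 psi = 63.59 * 6894.7573 = 438437.62 Pa. 1 hPa = 100 Pa, so 1620 hPa = 1620 * 100 = 162000 Pa. Sum: 438437.62 + 162000 = 600437.62 Pa. 1 dPa = 0.1 Pa, so 600437.62 Pa = 600437.62 / 0.1 = 6004376.2 dPa ≈ 6.004e+06 dPa (4 s.f.).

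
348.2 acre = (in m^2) 1.409e+06. Check: 1 acre = 4046.8564 m^2, so 348.2 acre = 348.2 * 4046.8564 = 1409115.4 m^2. Result: 1409115.4 m^2 ≈ 1.409e+06 m^2 (4 s.f.).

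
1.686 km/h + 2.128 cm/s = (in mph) 1.095. Check: 1 km/h = 0.27777778 m/s, so 1.686 km/h = 1.686 * 0.27777778 = 0.46833333 m/s. 1 cm/s = 0.01 m/s, so 2.128 cm/s = 2.128 * 0.01 = 0.02128 m/s. Sum: 0.46833333 + 0.02128 = 0.48961333 m/s. 1 mph = 0.44704 m/s, so 0.48961333 m/s = 0.48961333 / 0.44704 = 1.0952338 mph ≈ 1.095 mph (4 s.f.).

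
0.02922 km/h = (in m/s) 1 km/h = 0.27777778 m/s, so 0.02922 km/h = 0.02922 * 0.27777778 = 0.0081166667 m/s. Result: 0.0081166667 m/s ≈ 0.008117 m/s (4 s.f.). Final answer: 0.008117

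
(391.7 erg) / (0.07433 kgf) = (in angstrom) 1 erg = 1e-07 J, so 391.7 erg = 391.7 * 1e-07 = 3.917e-05 J. 1 kgf = 9.80665 N, so 0.07433 kgf = 0.07433 * 9.80665 = 0.72892829 N. Combine: 3.917e-05 J / 0.72892829 N = 5.3736424e-05 m. 1 angstrom = 1e-10 m, so 5.3736424e-05 m = 5.3736424e-05 / 1e-10 = 537364.24 angstrom ≈ 5.374e+05 angstrom (4 s.f.). Final answer: 5.374e+05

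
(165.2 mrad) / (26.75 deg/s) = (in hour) 9.829e-05. Check: 1 mrad = 0.001 rad, so 165.2 mrad = 165.2 * 0.001 = 0.1652 rad. 1 deg/s = 0.017453293 rad/s, so 26.75 deg/s = 26.75 * 0.017453293 = 0.46687557 rad/s. Combine: 0.1652 rad / 0.46687557 rad/s = 0.3538416 s. 1 hour = 3600 s, so 0.3538416 s = 0.3538416 / 3600 = 9.8289333e-05 hour ≈ 9.829e-05 hour (4 s.f.).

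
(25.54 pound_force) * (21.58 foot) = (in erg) 1 pound_force = 4.4482216 N, so 25.54 pound_force = 25.54 * 4.4482216 = 113.60758 N. 1 foot = 0.3048 m, so 21.58 foot = 21.58 * 0.3048 = 6.577584 m. Combine: 113.60758 N * 6.577584 m = 747.2634 J. 1 erg = 1e-07 J, so 747.2634 J = 747.2634 / 1e-07 = 7.472634e+09 erg ≈ 7.473e+09 erg (4 s.f.). Final answer: 7.473e+09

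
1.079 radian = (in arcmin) 1.079 radian = 1.079 rad. 1 arcmin = 0.00029088821 rad, so 1.079 rad = 1.079 / 0.00029088821 = 3709.3288 arcmin ≈ 3709 arcmin (4 s.f.). Final answer: 3709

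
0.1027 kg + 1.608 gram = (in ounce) 0.1027 kg is already in kg. 1 gram = 0.001 kg, so 1.608 gram = 1.608 * 0.001 = 0.001608 kg. Sum: 0.1027 + 0.001608 = 0.104308 kg. 1 ounce = 0.028349523 kg, so 0.104308 kg = 0.104308 / 0.028349523 = 3.6793564 ounce ≈ 3.679 ounce (4 s.f.). Final answer: 3.679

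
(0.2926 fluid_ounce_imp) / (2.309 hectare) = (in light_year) 3.806e-26. Check: 1 fluid_ounce_imp = 2.8413063e-05 m^3, so 0.2926 fluid_ounce_imp = 0.2926 * 2.8413063e-05 = 8.3136621e-06 m^3. 1 hectare = 10000 m^2, so 2.309 hectare = 2.309 * 10000 = 23090 m^2. Combine: 8.3136621e-06 m^3 / 23090 m^2 = 3.6005466e-10 m. 1 light_year = 9.4607305e+15 m, so 3.6005466e-10 m = 3.6005466e-10 / 9.4607305e+15 = 3.8057808e-26 light_year ≈ 3.806e-26 light_year (4 s.f.).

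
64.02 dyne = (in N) 1 dyne = 1e-05 N, so 64.02 dyne = 64.02 * 1e-05 = 0.0006402 N. Result: 0.0006402 N. Final answer: 0.0006402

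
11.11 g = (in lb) 1 g = 0.001 kg, so 11.11 g = 11.11 * 0.001 = 0.01111 kg. 1 lb = 0.45359237 kg, so 0.01111 kg = 0.01111 / 0.45359237 = 0.024493357 lb ≈ 0.02449 lb (4 s.f.). Final answer: 0.02449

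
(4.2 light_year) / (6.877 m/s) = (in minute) 1 light_year = 9.4607305e+15 m, so 4.2 light_year = 4.2 * 9.4607305e+15 = 3.9735068e+16 m. 6.877 m/s is already in m/s. Combine: 3.9735068e+16 m / 6.877 m/s = 5.7779654e+15 s. 1 minute = 60 s, so 5.7779654e+15 s = 5.7779654e+15 / 60 = 9.6299423e+13 minute ≈ 9.63e+13 minute (4 s.f.). Final answer: 9.63e+13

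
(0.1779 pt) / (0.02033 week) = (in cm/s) 1 pt = 0.00035277778 m, so 0.1779 pt = 0.1779 * 0.00035277778 = 6.2759167e-05 m. 1 week = 604800 s, so 0.02033 week = 0.02033 * 604800 = 12295.584 s. Combine: 6.2759167e-05 m / 12295.584 s = 5.1042038e-09 m/s. 1 cm/s = 0.01 m/s, so 5.1042038e-09 m/s = 5.1042038e-09 / 0.01 = 5.1042038e-07 cm/s ≈ 5.104e-07 cm/s (4 s.f.). Final answer: 5.104e-07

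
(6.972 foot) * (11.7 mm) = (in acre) 6.144e-06. Check: 1 foot = 0.3048 m, so 6.972 foot = 6.972 * 0.3048 = 2.1250656 m. 1 mm = 0.001 m, so 11.7 mm = 11.7 * 0.001 = 0.0117 m. Combine: 2.1250656 m * 0.0117 m = 0.024863268 m^2. 1 acre = 4046.8564 m^2, so 0.024863268 m^2 = 0.024863268 / 4046.8564 = 6.1438472e-06 acre ≈ 6.144e-06 acre (4 s.f.).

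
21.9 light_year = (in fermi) 2.072e+32. Check: 1 light_year = 9.4607305e+15 m, so 21.9 light_year = 21.9 * 9.4607305e+15 = 2.0719e+17 m. 1 fermi = 1e-15 m, so 2.0719e+17 m = 2.0719e+17 / 1e-15 = 2.0719e+32 fermi ≈ 2.072e+32 fermi (4 s.f.).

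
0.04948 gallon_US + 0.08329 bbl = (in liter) 1 gallon_US = 0.0037854118 m^3, so 0.04948 gallon_US = 0.04948 * 0.0037854118 = 0.00018730218 m^3. 1 bbl = 0.15898729 m^3, so 0.08329 bbl = 0.08329 * 0.15898729 = 0.013242052 m^3. Sum: 0.00018730218 + 0.013242052 = 0.013429354 m^3. 1 liter = 0.001 m^3, so 0.013429354 m^3 = 0.013429354 / 0.001 = 13.429354 liter ≈ 13.43 liter (4 s.f.). Final answer: 13.43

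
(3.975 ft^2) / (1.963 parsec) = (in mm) 1 ft^2 = 0.09290304 m^2, so 3.975 ft^2 = 3.975 * 0.09290304 = 0.36928958 m^2. 1 parsec = 3.0856776e+16 m, so 1.963 parsec = 1.963 * 3.0856776e+16 = 6.0571851e+16 m. Combine: 0.36928958 m^2 / 6.0571851e+16 m = 6.0967195e-18 m. 1 mm = 0.001 m, so 6.0967195e-18 m = 6.0967195e-18 / 0.001 = 6.0967195e-15 mm ≈ 6.097e-15 mm (4 s.f.). Final answer: 6.097e-15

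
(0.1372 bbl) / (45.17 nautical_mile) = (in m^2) 2.608e-07. Check: 1 bbl = 0.15898729 m^3, so 0.1372 bbl = 0.1372 * 0.15898729 = 0.021813057 m^3. 1 nautical_mile = 1852 m, so 45.17 nautical_mile = 45.17 * 1852 = 83654.84 m. Combine: 0.021813057 m^3 / 83654.84 m = 2.6075069e-07 m^2. Result: 2.6075069e-07 m^2 ≈ 2.608e-07 m^2 (4 s.f.).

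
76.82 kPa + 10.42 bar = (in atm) 1 kPa = 1000 Pa, so 76.82 kPa = 76.82 * 1000 = 76820 Pa. 1 bar = 100000 Pa, so 10.42 bar = 10.42 * 100000 = 1042000 Pa. Sum: 76820 + 1042000 = 1118820 Pa. 1 atm = 101325 Pa, so 1118820 Pa = 1118820 / 101325 = 11.041895 atm ≈ 11.04 atm (4 s.f.). Final answer: 11.04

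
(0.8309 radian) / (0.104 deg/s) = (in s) 0.8309 radian = 0.8309 rad. 1 deg/s = 0.017453293 rad/s, so 0.104 deg/s = 0.104 * 0.017453293 = 0.0018151424 rad/s. Combine: 0.8309 rad / 0.0018151424 rad/s = 457.76022 s. Result: 457.76022 s ≈ 457.8 s (4 s.f.). Final answer: 457.8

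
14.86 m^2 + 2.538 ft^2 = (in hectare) 14.86 m^2 is already in m^2. 1 ft^2 = 0.09290304 m^2, so 2.538 ft^2 = 2.538 * 0.09290304 = 0.23578792 m^2. Sum: 14.86 + 0.23578792 = 15.095788 m^2. 1 hectare = 10000 m^2, so 15.095788 m^2 = 15.095788 / 10000 = 0.0015095788 hectare ≈ 0.00151 hectare (4 s.f.). Final answer: 0.00151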